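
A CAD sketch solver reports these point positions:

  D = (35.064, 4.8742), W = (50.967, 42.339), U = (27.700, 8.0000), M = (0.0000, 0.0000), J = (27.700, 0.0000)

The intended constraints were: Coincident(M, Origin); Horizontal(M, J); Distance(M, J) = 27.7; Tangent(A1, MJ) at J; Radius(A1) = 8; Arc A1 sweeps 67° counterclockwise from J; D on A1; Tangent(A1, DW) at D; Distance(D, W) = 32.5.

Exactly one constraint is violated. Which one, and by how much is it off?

Distance(D, W) = 32.5 — off by 8.20.

M = (0.00, 0.00) ✓; M.y = 0.00, J.y = 0.00 ✓; |MJ| = 27.70 ✓; ∠(UJ, JM) = 90.00° ✓; |UJ| = 8.000 ✓; bearing(U→D) − bearing(U→J) = 67.00° ✓; |UD| = 8.000 ✓; ∠(UD, DW) = 90.00° ✓; |DW| = 40.70 ✗.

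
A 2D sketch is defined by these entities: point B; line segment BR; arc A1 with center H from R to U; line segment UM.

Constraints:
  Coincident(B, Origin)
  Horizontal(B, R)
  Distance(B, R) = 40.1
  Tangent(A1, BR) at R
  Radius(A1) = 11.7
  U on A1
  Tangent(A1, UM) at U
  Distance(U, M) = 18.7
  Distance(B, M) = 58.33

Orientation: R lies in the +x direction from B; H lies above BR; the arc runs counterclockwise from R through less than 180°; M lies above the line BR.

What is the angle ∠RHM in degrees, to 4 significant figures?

156.8°

Checks: |HU| = 11.70 ✓; ∠(HU, UM) = 90.00° ✓; |UM| = 18.70 ✓; |BM| = 58.33 ✓.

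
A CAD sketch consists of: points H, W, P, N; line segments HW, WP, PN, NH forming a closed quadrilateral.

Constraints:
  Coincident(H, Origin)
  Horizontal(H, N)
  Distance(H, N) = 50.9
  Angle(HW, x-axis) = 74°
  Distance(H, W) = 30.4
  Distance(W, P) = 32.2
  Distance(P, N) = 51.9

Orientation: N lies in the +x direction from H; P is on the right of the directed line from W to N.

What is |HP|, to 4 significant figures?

1.864

Checks: |WP| = 32.20 ✓; |PN| = 51.90 ✓.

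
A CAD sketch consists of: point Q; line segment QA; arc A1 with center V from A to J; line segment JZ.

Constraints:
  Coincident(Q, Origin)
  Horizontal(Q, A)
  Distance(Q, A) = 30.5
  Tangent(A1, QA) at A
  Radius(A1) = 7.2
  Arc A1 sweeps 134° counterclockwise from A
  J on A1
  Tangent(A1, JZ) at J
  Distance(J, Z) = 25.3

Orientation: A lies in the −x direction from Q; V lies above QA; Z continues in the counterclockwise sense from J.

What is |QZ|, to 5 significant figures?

52.576

On A1, A sits at bearing -90° from V; a 134° counterclockwise sweep puts J at bearing 44°, so J = V + 7.2·(cos 44°, sin 44°) = (-25.321, 12.202). Since A1 is tangent to JZ there, VJ ⟂ JZ, so JZ runs along (−sin 44°, cos 44°); with |JZ| = 25.3, Z = (-42.896, 30.401). Then |QZ| = |Z − Q| = 52.576.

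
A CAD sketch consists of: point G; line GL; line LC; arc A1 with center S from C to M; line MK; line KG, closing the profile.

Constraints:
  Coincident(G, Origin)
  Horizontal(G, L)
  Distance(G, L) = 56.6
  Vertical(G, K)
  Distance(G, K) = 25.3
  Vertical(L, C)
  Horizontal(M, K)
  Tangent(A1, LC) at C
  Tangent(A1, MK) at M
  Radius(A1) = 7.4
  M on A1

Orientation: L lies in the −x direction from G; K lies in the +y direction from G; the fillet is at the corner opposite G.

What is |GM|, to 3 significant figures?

55.3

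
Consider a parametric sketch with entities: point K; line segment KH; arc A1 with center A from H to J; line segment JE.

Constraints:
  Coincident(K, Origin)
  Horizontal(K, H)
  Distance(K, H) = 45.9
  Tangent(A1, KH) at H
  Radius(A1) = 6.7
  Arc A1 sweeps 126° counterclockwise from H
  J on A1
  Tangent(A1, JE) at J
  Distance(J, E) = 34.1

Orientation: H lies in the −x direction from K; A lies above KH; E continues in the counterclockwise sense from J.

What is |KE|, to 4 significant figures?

71.58

K is at the origin; K and H share the same y with |KH| = 45.9 and H on the −x side, so H = (-45.90, 0.000). A1 meets KH tangentially, so AH is at right angles to KH, so A = H + (0, 6.7) = (-45.90, 6.700). On A1, H sits at bearing -90° from A; a 126° counterclockwise sweep puts J at bearing 36°, so J = A + 6.7·(cos 36°, sin 36°) = (-40.48, 10.64). Since A1 is tangent to JE there, AJ ⟂ JE, so JE runs along (−sin 36°, cos 36°); with |JE| = 34.1, E = (-60.52, 38.23). Then |KE| = |E − K| = 71.58.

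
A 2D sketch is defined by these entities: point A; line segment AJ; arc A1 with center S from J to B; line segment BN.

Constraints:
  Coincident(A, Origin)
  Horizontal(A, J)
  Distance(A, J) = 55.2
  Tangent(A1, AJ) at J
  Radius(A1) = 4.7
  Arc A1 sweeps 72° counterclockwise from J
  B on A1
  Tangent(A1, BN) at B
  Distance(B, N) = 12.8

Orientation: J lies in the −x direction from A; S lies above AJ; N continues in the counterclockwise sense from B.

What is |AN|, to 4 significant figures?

49.25

A is at the origin; A and J share the same y with |AJ| = 55.2 and J on the −x side, so J = (-55.20, 0.000). Tangency of A1 to AJ means the radius SJ is perpendicular to AJ, so S = J + (0, 4.7) = (-55.20, 4.700). On A1, J sits at bearing -90° from S; a 72° counterclockwise sweep puts B at bearing -18°, so B = S + 4.7·(cos -18°, sin -18°) = (-50.73, 3.248). The tangent condition forces SB to be normal to BN, so BN runs along (−sin -18°, cos -18°); with |BN| = 12.8, N = (-46.77, 15.42). Then |AN| = |N − A| = 49.25.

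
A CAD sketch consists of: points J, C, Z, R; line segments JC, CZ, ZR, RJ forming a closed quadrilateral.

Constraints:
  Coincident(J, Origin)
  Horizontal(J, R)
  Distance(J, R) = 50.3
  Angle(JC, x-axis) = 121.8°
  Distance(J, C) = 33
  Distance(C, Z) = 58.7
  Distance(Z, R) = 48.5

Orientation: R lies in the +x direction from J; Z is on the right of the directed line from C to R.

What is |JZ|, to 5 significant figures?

26.058

Checks: |CZ| = 58.70 ✓; |ZR| = 48.50 ✓.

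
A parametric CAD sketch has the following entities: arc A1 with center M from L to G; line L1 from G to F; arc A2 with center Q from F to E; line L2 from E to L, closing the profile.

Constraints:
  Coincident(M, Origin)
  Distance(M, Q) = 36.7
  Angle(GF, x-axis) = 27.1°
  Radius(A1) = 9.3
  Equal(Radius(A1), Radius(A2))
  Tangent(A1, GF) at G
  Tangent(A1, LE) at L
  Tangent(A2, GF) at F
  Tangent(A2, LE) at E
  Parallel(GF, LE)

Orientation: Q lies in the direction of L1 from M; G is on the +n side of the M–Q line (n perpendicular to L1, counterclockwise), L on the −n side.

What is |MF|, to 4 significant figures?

37.86

The slot axis is L1's direction at 27.1°, so u = (cos 27.1°, sin 27.1°) = (0.8902, 0.4555) and n = (−sin 27.1°, cos 27.1°) = (-0.4555, 0.8902). M is at the origin and Q lies 36.7 along u from M, so Q = 36.7·u = (32.67, 16.72). Tangency of A1 to both parallel lines with radius 9.3 puts G and L at M ± 9.3·n: G = (-4.237, 8.279), L = (4.237, -8.279). Equal radii place F and E the same way about Q: F = Q + 9.3·n = (28.43, 25.00), E = Q − 9.3·n = (36.91, 8.440). Then |MF| = |F − M| = 37.86.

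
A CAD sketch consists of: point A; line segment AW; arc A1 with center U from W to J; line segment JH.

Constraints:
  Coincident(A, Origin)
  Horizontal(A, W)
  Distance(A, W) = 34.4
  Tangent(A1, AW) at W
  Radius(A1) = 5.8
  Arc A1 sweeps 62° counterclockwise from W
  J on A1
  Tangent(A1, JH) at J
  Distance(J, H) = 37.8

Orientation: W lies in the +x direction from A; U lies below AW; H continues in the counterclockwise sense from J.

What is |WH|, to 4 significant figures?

43.03

On A1, W sits at bearing 90° from U; a 62° counterclockwise sweep puts J at bearing 152°, so J = U + 5.8·(cos 152°, sin 152°) = (29.28, -3.077). A1 meets JH tangentially, so UJ is at right angles to JH, so JH runs along (−sin 152°, cos 152°); with |JH| = 37.8, H = (11.53, -36.45). Then |WH| = |H − W| = 43.03.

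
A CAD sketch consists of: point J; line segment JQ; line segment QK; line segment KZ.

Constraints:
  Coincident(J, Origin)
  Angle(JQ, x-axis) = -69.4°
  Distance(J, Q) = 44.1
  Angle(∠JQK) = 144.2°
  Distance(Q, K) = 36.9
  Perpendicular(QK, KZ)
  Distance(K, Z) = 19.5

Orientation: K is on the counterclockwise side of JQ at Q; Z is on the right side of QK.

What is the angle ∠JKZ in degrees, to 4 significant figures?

109.5°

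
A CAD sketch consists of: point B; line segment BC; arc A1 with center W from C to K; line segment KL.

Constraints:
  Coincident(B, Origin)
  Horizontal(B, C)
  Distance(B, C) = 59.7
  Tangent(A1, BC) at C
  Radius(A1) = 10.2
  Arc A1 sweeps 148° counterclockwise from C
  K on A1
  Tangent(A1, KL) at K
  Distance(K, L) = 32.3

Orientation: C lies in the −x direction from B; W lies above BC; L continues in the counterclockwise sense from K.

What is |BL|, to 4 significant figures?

89.25

On A1, C sits at bearing -90° from W; a 148° counterclockwise sweep puts K at bearing 58°, so K = W + 10.2·(cos 58°, sin 58°) = (-54.29, 18.85). Tangency of A1 to KL means the radius WK is perpendicular to KL, so KL runs along (−sin 58°, cos 58°); with |KL| = 32.3, L = (-81.69, 35.97). Then |BL| = |L − B| = 89.25.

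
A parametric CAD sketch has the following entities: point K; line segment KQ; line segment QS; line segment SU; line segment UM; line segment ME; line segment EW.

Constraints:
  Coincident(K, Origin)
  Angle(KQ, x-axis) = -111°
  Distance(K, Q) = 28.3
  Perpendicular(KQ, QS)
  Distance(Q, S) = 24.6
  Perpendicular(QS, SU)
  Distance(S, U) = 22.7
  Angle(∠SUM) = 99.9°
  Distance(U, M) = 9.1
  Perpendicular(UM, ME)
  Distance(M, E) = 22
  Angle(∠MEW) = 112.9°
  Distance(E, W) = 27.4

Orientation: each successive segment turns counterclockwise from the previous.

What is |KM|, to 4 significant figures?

16.15

K is at the origin; KQ runs at -111.0° with length 28.3, so Q = (-10.14, -26.42). The perpendicularity gives QS at right angles to KQ, so QS runs at -21.00°; with |QS| = 24.6, S = (12.82, -35.24). QS ⟂ SU, so SU runs at 69.00°; with |SU| = 22.7, U = (20.96, -14.04). ∠SUM = 99.9° gives UM at 149.1° from the x-axis; with |UM| = 9.1, M = (13.15, -9.371). Then |KM| = |M − K| = 16.15.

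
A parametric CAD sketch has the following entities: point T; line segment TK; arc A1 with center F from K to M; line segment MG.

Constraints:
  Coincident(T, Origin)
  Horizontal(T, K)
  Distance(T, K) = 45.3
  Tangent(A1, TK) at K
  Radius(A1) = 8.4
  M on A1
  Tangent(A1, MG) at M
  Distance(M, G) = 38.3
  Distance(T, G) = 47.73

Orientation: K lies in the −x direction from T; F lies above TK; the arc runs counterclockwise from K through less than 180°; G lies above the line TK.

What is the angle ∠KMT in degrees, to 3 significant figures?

137°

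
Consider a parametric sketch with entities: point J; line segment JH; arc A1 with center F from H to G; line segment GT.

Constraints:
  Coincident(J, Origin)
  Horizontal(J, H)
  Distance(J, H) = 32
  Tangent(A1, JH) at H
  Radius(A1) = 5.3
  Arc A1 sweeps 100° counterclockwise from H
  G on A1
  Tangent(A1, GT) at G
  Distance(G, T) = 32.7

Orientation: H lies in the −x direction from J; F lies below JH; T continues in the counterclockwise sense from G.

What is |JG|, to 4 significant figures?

37.74

Tangency of A1 to JH means the radius FH is perpendicular to JH, so F = H + (0, -5.3) = (-32.00, -5.300). On A1, H sits at bearing 90° from F; a 100° counterclockwise sweep puts G at bearing 190°, so G = F + 5.3·(cos 190°, sin 190°) = (-37.22, -6.220). Then |JG| = |G − J| = 37.74.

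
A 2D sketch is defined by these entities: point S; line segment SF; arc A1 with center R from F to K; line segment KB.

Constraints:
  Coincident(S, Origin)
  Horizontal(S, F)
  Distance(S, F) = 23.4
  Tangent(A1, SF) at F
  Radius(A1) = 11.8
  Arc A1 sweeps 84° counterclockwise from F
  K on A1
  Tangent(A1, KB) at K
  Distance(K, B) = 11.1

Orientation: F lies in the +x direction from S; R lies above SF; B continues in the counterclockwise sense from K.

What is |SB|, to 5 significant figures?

42.240

S is at the origin; SF is horizontal with |SF| = 23.4 and F on the +x side, so F = (23.400, 0.0000). Since A1 is tangent to SF there, RF ⟂ SF, so R = F + (0, 11.8) = (23.400, 11.800). On A1, F sits at bearing -90° from R; an 84° counterclockwise sweep puts K at bearing -6°, so K = R + 11.8·(cos -6°, sin -6°) = (35.135, 10.567). Tangency of A1 to KB means the radius RK is perpendicular to KB, so KB runs along (−sin -6°, cos -6°); with |KB| = 11.1, B = (36.296, 21.606). Then |SB| = |B − S| = 42.240.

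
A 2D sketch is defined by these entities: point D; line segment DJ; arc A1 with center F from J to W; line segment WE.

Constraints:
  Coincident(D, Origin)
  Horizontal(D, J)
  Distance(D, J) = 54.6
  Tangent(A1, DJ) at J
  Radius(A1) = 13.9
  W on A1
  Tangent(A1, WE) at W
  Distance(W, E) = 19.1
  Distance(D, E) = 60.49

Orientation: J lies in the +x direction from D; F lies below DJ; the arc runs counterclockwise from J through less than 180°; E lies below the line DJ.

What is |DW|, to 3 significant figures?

45.6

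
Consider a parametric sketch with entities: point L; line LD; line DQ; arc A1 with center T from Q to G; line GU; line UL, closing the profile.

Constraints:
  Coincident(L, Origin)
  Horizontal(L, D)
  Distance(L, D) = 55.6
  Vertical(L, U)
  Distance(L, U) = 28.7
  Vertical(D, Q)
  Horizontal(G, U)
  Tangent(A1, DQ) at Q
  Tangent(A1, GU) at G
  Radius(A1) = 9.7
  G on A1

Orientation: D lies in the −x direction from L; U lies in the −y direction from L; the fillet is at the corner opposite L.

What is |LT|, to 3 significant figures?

49.7

L is at the origin; LD is horizontal with |LD| = 55.6 and D on the −x side, so D = (-55.6, 0.00). LU is vertical with |LU| = 28.7 and U on the −y side, so U = (0.00, -28.7). The virtual corner opposite L is at (-55.6, -28.7). The tangent condition forces TQ to be normal to DQ and the tangent condition forces TG to be normal to GU, with radius 9.7, so the center T sits 9.7 in from both sides at T = (-45.9, -19.0). Then |LT| = |T − L| = 49.7.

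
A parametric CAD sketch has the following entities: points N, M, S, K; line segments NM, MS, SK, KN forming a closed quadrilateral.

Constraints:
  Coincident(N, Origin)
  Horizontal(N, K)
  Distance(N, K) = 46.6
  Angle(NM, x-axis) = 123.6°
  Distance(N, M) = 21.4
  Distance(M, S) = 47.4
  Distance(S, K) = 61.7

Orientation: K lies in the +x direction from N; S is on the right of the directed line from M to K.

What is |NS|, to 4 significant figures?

30.37

N is at the origin; NK is horizontal with |NK| = 46.6 and K in +x, so K = (46.6, 0). NM runs at 123.6° with |NM| = 21.4, so M = (-11.84, 17.82). S is determined by |MS| = 47.4 and |SK| = 61.7 together: it lies at the intersection of circle(M, 47.4) and circle(K, 61.7). With |MK| = 61.10, the foot of the radical line on MK is 17.78 from M and the perpendicular offset is √(47.4² − 17.78²) = 43.94. Taking the right-of-MK solution: S = (-7.651, -29.39).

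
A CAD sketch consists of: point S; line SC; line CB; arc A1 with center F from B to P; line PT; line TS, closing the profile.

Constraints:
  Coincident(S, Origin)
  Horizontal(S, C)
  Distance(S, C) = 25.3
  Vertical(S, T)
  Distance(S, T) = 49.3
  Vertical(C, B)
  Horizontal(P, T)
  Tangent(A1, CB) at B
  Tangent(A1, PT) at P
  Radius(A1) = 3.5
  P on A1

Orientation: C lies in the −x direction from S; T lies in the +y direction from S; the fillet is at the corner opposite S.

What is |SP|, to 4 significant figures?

53.90

S is at the origin; SC is horizontal with |SC| = 25.3 and C on the −x side, so C = (-25.30, 0.000). S and T share the same x with |ST| = 49.3 and T on the +y side, so T = (0.000, 49.30). The virtual corner opposite S is at (-25.30, 49.30). Since A1 is tangent to CB there, FB ⟂ CB and the tangent condition forces FP to be normal to PT, with radius 3.5, so the center F sits 3.5 in from both sides at F = (-21.80, 45.80). That places the tangent points at B = (-25.30, 45.80) on CB and P = (-21.80, 49.30) on PT. Then |SP| = |P − S| = 53.90.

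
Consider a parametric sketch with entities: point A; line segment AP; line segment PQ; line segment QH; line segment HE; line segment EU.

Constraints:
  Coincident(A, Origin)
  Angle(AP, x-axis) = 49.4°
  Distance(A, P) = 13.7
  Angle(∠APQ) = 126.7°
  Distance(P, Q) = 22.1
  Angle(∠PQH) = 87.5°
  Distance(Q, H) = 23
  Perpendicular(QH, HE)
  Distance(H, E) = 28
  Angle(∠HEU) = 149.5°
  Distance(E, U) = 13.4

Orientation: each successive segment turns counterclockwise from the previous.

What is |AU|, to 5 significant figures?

10.518

A is at the origin; AP runs at 49.4° with length 13.7, so P = (8.9156, 10.402). ∠APQ = 126.7° gives PQ at 102.70° from the x-axis; with |PQ| = 22.1, Q = (4.0570, 31.961). ∠PQH = 87.5° gives QH at -164.80° from the x-axis; with |QH| = 23.0, H = (-18.138, 25.931). The perpendicularity gives HE at right angles to QH, so HE runs at -74.800°; with |HE| = 28.0, E = (-10.797, -1.0895). ∠HEU = 149.5° gives EU at -44.300° from the x-axis; with |EU| = 13.4, U = (-1.2068, -10.448). Then |AU| = |U − A| = 10.518.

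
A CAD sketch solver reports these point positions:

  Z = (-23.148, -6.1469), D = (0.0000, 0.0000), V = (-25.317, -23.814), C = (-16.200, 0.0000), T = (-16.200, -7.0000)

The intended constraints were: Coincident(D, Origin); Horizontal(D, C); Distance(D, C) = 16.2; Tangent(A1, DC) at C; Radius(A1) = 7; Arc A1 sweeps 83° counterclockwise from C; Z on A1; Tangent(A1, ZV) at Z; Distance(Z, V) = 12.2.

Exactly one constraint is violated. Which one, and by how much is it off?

Distance(Z, V) = 12.2 — off by 5.60.

D = (0.00, 0.00) ✓; D.y = 0.00, C.y = 0.00 ✓; |DC| = 16.20 ✓; ∠(TC, CD) = 90.00° ✓; |TC| = 7.000 ✓; bearing(T→Z) − bearing(T→C) = 83.00° ✓; |TZ| = 7.000 ✓; ∠(TZ, ZV) = 90.00° ✓; |ZV| = 17.80 ✗.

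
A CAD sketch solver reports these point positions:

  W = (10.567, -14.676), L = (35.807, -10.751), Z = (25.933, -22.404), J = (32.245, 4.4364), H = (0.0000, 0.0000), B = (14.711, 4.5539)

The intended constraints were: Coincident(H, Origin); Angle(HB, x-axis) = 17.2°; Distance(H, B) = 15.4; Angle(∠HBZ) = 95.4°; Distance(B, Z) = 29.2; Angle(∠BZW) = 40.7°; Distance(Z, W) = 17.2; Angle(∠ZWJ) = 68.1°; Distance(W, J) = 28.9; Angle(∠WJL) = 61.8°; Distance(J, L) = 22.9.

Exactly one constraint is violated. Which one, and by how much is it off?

Distance(J, L) = 22.9 — off by 7.30.

H = (0.00, 0.00) ✓; HB at 17.20° ✓; |HB| = 15.40 ✓; ∠HBZ = 95.40° ✓; |BZ| = 29.20 ✓; ∠BZW = 40.70° ✓; |ZW| = 17.20 ✓; ∠ZWJ = 68.10° ✓; |WJ| = 28.90 ✓; ∠WJL = 61.80° ✓; |JL| = 15.60 ✗.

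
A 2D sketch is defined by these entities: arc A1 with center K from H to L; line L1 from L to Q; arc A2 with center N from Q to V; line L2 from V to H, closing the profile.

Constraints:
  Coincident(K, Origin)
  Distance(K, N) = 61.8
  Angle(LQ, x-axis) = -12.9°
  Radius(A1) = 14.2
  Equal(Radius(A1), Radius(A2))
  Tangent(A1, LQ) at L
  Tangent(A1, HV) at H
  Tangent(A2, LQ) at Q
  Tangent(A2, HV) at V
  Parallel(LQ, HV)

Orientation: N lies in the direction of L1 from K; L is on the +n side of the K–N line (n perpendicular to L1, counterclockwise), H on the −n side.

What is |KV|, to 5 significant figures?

63.410

Tangency of A1 to both parallel lines with radius 14.2 puts L and H at K ± 14.2·n: L = (3.1702, 13.842), H = (-3.1702, -13.842). Equal radii place Q and V the same way about N: Q = N + 14.2·n = (63.410, 0.044752), V = N − 14.2·n = (57.070, -27.638). Then |KV| = |V − K| = 63.410.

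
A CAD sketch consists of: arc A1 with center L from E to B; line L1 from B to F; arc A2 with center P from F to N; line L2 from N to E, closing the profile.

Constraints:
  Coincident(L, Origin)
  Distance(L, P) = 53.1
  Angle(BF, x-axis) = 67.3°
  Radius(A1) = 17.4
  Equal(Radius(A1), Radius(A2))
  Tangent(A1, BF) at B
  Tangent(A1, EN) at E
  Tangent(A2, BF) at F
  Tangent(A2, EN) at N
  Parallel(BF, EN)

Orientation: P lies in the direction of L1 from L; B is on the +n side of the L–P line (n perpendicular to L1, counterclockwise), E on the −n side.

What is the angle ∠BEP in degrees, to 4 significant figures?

71.86°

The slot axis is L1's direction at 67.3°, so u = (cos 67.3°, sin 67.3°) = (0.3859, 0.9225) and n = (−sin 67.3°, cos 67.3°) = (-0.9225, 0.3859). L is at the origin and P lies 53.1 along u from L, so P = 53.1·u = (20.49, 48.99). Tangency of A1 to both parallel lines with radius 17.4 puts B and E at L ± 17.4·n: B = (-16.05, 6.715), E = (16.05, -6.715). Then cos ∠BEP = EB·EP / (|EB||EP|), giving 71.86°.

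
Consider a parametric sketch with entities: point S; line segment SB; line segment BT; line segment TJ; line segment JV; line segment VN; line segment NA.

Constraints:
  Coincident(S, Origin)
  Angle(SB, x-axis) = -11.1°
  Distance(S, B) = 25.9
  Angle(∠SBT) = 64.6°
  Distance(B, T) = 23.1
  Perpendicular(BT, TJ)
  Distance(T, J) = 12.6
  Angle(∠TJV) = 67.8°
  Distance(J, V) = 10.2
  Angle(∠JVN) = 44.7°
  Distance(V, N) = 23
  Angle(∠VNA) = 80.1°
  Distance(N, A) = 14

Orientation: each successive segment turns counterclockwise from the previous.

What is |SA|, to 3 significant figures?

28.6

S is at the origin; SB runs at -11.1° with length 25.9, so B = (25.4, -4.99). ∠SBT = 64.6° gives BT at 104° from the x-axis; with |BT| = 23.1, T = (19.7, 17.4). The perpendicularity gives TJ at right angles to BT, so TJ runs at -166°; with |TJ| = 12.6, J = (7.50, 14.3). ∠TJV = 67.8° gives JV at -53.5° from the x-axis; with |JV| = 10.2, V = (13.6, 6.09). ∠JVN = 44.7° gives VN at 81.8° from the x-axis; with |VN| = 23.0, N = (16.8, 28.9). ∠VNA = 80.1° gives NA at -178° from the x-axis; with |NA| = 14.0, A = (2.85, 28.4). Then |SA| = |A − S| = 28.6.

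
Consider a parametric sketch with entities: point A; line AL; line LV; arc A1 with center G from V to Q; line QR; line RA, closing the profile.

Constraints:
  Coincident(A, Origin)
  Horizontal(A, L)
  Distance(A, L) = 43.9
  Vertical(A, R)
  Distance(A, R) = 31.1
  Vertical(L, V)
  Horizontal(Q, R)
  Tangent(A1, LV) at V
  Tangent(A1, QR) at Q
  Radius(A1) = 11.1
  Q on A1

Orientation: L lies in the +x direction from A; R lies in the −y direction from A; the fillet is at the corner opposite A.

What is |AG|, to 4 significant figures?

38.42

A is at the origin; A and L share the same y with |AL| = 43.9 and L on the +x side, so L = (43.90, 0.000). AR is vertical with |AR| = 31.1 and R on the −y side, so R = (0.000, -31.10). The virtual corner opposite A is at (43.90, -31.10). Since A1 is tangent to LV there, GV ⟂ LV and the tangent condition forces GQ to be normal to QR, with radius 11.1, so the center G sits 11.1 in from both sides at G = (32.80, -20.00). Then |AG| = |G − A| = 38.42.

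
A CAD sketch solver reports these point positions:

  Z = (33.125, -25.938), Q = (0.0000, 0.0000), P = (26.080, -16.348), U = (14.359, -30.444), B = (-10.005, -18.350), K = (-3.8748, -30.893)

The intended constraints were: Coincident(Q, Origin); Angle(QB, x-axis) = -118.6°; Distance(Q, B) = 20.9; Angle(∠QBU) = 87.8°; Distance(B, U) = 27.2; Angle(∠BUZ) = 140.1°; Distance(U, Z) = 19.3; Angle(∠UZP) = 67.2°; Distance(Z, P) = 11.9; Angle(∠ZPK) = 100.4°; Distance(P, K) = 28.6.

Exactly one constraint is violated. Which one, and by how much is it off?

Distance(P, K) = 28.6 — off by 4.70.

Q = (0.00, 0.00) ✓; QB at -118.6° ✓; |QB| = 20.90 ✓; ∠QBU = 87.80° ✓; |BU| = 27.20 ✓; ∠BUZ = 140.1° ✓; |UZ| = 19.30 ✓; ∠UZP = 67.20° ✓; |ZP| = 11.90 ✓; ∠ZPK = 100.4° ✓; |PK| = 33.30 ✗.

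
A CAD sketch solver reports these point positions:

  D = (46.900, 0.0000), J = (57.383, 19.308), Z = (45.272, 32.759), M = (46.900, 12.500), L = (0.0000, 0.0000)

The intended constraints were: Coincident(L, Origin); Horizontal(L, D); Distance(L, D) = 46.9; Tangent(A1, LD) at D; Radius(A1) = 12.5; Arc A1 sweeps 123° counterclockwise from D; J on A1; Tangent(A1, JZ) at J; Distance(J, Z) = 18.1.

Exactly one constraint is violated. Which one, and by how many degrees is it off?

Tangent(A1, JZ) at J — off by 9.00°.

L = (0.00, 0.00) ✓; L.y = 0.00, D.y = 0.00 ✓; |LD| = 46.90 ✓; ∠(MD, DL) = 90.00° ✓; |MD| = 12.50 ✓; bearing(M→J) − bearing(M→D) = 123.0° ✓; |MJ| = 12.50 ✓; ∠(MJ, JZ) = 81.00° ✗; |JZ| = 18.10 ✓.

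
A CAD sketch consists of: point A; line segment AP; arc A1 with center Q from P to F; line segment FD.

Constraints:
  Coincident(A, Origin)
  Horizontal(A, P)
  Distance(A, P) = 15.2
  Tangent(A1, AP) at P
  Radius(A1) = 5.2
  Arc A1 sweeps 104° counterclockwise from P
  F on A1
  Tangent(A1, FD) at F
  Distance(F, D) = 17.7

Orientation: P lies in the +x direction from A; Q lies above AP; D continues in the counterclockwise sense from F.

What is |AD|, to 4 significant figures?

28.52

A is at the origin; A and P share the same y with |AP| = 15.2 and P on the +x side, so P = (15.20, 0.000). A1 meets AP tangentially, so QP is at right angles to AP, so Q = P + (0, 5.2) = (15.20, 5.200). On A1, P sits at bearing -90° from Q; a 104° counterclockwise sweep puts F at bearing 14°, so F = Q + 5.2·(cos 14°, sin 14°) = (20.25, 6.458). A1 meets FD tangentially, so QF is at right angles to FD, so FD runs along (−sin 14°, cos 14°); with |FD| = 17.7, D = (15.96, 23.63). Then |AD| = |D − A| = 28.52.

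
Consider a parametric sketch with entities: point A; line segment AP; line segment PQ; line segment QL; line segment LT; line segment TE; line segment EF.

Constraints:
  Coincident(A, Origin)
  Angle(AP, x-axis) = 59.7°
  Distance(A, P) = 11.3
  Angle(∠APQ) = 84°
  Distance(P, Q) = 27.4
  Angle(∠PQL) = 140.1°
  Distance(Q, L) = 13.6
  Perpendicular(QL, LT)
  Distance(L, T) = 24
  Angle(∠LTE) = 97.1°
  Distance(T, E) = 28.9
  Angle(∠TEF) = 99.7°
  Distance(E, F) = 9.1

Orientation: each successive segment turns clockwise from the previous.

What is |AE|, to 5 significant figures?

3.0445

A is at the origin; AP runs at 59.7° with length 11.3, so P = (5.7012, 9.7564). ∠APQ = 84.0° gives PQ at -36.300° from the x-axis; with |PQ| = 27.4, Q = (27.784, -6.4648). ∠PQL = 140.1° gives QL at -76.200° from the x-axis; with |QL| = 13.6, L = (31.028, -19.672). The perpendicularity gives LT at right angles to QL, so LT runs at -166.20°; with |LT| = 24.0, T = (7.7204, -25.397). ∠LTE = 97.1° gives TE at 110.90° from the x-axis; with |TE| = 28.9, E = (-2.5893, 1.6015). Then |AE| = |E − A| = 3.0445.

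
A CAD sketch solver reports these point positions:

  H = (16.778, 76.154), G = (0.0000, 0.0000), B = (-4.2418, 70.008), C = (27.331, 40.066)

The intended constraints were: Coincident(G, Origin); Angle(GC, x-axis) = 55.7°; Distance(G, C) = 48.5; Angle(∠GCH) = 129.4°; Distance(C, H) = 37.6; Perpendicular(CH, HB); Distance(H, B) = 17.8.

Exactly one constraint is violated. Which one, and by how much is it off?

Distance(H, B) = 17.8 — off by 4.10.

G = (0.00, 0.00) ✓; GC at 55.70° ✓; |GC| = 48.50 ✓; ∠GCH = 129.4° ✓; |CH| = 37.60 ✓; ∠(CH, HB) = 90.00° ✓; |HB| = 21.90 ✗.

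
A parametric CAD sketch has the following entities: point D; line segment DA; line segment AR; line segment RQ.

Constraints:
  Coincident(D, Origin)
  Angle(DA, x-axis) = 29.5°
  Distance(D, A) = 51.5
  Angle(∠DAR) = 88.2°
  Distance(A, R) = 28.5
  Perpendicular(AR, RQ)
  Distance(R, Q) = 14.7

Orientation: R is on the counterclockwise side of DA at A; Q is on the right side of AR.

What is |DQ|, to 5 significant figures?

71.426

∠DAR = 88.2°, so AR runs at 29.5° + (180° − 88.2°) = 121.30° from the x-axis; with |AR| = 28.5, R = A + 28.5·(cos 121.30°, sin 121.30°) = (30.017, 49.712). AR is perpendicular to RQ; with |RQ| = 14.7 on the right of AR, Q = R + 14.7·(0.85446, 0.51952) = (42.578, 57.349). Then |DQ| = |Q − D| = 71.426.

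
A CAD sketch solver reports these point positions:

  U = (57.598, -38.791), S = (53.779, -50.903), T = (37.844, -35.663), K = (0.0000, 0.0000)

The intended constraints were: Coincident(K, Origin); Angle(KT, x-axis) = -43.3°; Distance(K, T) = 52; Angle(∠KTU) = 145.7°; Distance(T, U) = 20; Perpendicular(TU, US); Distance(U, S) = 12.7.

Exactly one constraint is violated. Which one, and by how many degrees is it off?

Perpendicular(TU, US) — off by 8.50°.

K = (0.00, 0.00) ✓; KT at -43.30° ✓; |KT| = 52.00 ✓; ∠KTU = 145.7° ✓; |TU| = 20.00 ✓; ∠(TU, US) = 98.50° ✗; |US| = 12.70 ✓.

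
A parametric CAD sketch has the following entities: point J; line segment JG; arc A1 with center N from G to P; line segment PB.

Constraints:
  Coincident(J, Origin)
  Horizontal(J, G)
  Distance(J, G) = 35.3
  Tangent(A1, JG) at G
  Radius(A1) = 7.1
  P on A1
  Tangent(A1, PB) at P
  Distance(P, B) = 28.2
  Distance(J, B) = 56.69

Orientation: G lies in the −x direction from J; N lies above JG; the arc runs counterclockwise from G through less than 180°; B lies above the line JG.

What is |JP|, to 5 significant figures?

31.381

Checks: |NP| = 7.100 ✓; ∠(NP, PB) = 90.00° ✓; |PB| = 28.20 ✓; |JB| = 56.69 ✓.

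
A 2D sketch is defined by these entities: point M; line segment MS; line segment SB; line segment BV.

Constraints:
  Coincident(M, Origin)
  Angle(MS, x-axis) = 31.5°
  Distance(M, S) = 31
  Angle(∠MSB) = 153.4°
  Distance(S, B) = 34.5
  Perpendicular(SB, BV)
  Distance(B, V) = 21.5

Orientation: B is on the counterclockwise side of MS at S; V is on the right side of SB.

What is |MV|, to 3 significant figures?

71.6

M is at the origin; MS runs at 31.5° with length 31.0, so S = 31.0·(cos 31.5°, sin 31.5°) = (26.4, 16.2). ∠MSB = 153.4°, so SB runs at 31.5° + (180° − 153.4°) = 58.1° from the x-axis; with |SB| = 34.5, B = S + 34.5·(cos 58.1°, sin 58.1°) = (44.7, 45.5). The perpendicularity gives BV at right angles to SB; with |BV| = 21.5 on the right of SB, V = B + 21.5·(0.849, -0.528) = (62.9, 34.1). Then |MV| = |V − M| = 71.6.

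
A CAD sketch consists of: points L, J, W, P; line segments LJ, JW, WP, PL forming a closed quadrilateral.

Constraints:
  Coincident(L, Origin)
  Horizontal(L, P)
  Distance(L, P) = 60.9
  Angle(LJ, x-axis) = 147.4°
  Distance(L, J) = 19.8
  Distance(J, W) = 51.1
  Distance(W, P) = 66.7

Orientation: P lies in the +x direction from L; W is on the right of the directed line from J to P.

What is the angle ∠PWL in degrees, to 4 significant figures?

64.90°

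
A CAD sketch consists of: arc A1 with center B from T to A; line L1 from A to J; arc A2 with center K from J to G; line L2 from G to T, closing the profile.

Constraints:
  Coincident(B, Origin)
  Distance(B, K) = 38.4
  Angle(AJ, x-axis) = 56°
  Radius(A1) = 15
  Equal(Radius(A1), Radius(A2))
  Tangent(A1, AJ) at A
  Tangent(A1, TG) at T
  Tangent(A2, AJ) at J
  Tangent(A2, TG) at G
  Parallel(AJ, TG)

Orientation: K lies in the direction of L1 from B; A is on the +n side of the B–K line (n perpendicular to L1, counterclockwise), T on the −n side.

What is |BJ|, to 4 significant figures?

41.23

The slot axis is L1's direction at 56.0°, so u = (cos 56.0°, sin 56.0°) = (0.5592, 0.8290) and n = (−sin 56.0°, cos 56.0°) = (-0.8290, 0.5592). B is at the origin and K lies 38.4 along u from B, so K = 38.4·u = (21.47, 31.84). Tangency of A1 to both parallel lines with radius 15.0 puts A and T at B ± 15.0·n: A = (-12.44, 8.388), T = (12.44, -8.388). Equal radii place J and G the same way about K: J = K + 15.0·n = (9.037, 40.22), G = K − 15.0·n = (33.91, 23.45). Then |BJ| = |J − B| = 41.23.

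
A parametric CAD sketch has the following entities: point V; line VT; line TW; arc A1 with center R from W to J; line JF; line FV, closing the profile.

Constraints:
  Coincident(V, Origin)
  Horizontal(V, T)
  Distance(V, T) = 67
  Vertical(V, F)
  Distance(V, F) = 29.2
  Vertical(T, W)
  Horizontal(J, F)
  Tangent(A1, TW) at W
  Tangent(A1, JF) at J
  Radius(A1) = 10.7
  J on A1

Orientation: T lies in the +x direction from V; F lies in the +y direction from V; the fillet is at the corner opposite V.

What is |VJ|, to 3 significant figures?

63.4

V is at the origin; VT is horizontal with |VT| = 67.0 and T on the +x side, so T = (67.0, 0.00). V and F share the same x with |VF| = 29.2 and F on the +y side, so F = (0.00, 29.2). The virtual corner opposite V is at (67.0, 29.2). Since A1 is tangent to TW there, RW ⟂ TW and tangency of A1 to JF means the radius RJ is perpendicular to JF, with radius 10.7, so the center R sits 10.7 in from both sides at R = (56.3, 18.5). That places the tangent points at W = (67.0, 18.5) on TW and J = (56.3, 29.2) on JF. Then |VJ| = |J − V| = 63.4.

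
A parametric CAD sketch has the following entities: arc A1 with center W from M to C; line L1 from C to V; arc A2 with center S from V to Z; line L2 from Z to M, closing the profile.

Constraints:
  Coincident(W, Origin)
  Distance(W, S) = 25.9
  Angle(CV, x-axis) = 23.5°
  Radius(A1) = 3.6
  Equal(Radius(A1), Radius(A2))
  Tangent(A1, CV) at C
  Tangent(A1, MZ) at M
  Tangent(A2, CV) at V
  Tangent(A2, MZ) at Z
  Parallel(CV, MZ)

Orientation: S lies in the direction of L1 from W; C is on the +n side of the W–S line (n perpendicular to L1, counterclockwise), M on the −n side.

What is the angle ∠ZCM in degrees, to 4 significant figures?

74.46°

Tangency of A1 to both parallel lines with radius 3.6 puts C and M at W ± 3.6·n: C = (-1.435, 3.301), M = (1.435, -3.301). Equal radii place V and Z the same way about S: V = S + 3.6·n = (22.32, 13.63), Z = S − 3.6·n = (25.19, 7.026). Then cos ∠ZCM = CZ·CM / (|CZ||CM|), giving 74.46°.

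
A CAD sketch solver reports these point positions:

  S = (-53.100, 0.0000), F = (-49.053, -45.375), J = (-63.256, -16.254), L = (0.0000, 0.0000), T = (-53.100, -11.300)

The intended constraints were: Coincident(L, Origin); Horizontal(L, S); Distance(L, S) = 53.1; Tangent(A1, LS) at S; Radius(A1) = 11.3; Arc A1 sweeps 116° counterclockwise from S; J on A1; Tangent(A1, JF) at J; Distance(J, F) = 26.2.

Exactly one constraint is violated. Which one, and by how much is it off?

Distance(J, F) = 26.2 — off by 6.20.

L = (0.00, 0.00) ✓; L.y = 0.00, S.y = 0.00 ✓; |LS| = 53.10 ✓; ∠(TS, SL) = 90.00° ✓; |TS| = 11.30 ✓; bearing(T→J) − bearing(T→S) = 116.0° ✓; |TJ| = 11.30 ✓; ∠(TJ, JF) = 90.00° ✓; |JF| = 32.40 ✗.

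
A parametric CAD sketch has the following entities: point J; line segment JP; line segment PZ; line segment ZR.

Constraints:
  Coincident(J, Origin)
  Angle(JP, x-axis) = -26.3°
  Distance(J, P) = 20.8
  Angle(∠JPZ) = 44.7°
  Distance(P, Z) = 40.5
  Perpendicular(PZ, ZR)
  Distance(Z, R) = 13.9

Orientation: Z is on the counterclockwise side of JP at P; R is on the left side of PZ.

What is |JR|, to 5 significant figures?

25.726

J is at the origin; JP runs at -26.3° with length 20.8, so P = 20.8·(cos -26.3°, sin -26.3°) = (18.647, -9.2159). ∠JPZ = 44.7°, so PZ runs at -26.3° + (180° − 44.7°) = 109.00° from the x-axis; with |PZ| = 40.5, Z = P + 40.5·(cos 109.00°, sin 109.00°) = (5.4614, 29.078). The perpendicularity gives ZR at right angles to PZ; with |ZR| = 13.9 on the left of PZ, R = Z + 13.9·(-0.94552, -0.32557) = (-7.6813, 24.552). Then |JR| = |R − J| = 25.726.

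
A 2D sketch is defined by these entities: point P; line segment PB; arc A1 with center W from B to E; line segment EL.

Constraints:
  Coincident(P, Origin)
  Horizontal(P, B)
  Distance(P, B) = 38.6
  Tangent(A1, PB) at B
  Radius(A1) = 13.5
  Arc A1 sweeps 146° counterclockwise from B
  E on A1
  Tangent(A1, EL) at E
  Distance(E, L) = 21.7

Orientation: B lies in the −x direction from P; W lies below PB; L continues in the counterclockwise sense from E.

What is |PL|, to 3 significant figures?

46.4

P is at the origin; PB is horizontal with |PB| = 38.6 and B on the −x side, so B = (-38.6, 0.00). A1 meets PB tangentially, so WB is at right angles to PB, so W = B + (0, -13.5) = (-38.6, -13.5). On A1, B sits at bearing 90° from W; a 146° counterclockwise sweep puts E at bearing 236°, so E = W + 13.5·(cos 236°, sin 236°) = (-46.1, -24.7). Since A1 is tangent to EL there, WE ⟂ EL, so EL runs along (−sin 236°, cos 236°); with |EL| = 21.7, L = (-28.2, -36.8). Then |PL| = |L − P| = 46.4.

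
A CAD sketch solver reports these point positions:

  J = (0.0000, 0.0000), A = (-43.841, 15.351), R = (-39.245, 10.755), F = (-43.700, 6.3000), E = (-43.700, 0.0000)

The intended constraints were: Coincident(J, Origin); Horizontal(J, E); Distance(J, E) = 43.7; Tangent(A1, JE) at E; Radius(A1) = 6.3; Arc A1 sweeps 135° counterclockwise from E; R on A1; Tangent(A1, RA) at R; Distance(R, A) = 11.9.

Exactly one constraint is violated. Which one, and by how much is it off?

Distance(R, A) = 11.9 — off by 5.40.

J = (0.00, 0.00) ✓; J.y = 0.00, E.y = 0.00 ✓; |JE| = 43.70 ✓; ∠(FE, EJ) = 90.00° ✓; |FE| = 6.300 ✓; bearing(F→R) − bearing(F→E) = 135.0° ✓; |FR| = 6.300 ✓; ∠(FR, RA) = 90.00° ✓; |RA| = 6.500 ✗.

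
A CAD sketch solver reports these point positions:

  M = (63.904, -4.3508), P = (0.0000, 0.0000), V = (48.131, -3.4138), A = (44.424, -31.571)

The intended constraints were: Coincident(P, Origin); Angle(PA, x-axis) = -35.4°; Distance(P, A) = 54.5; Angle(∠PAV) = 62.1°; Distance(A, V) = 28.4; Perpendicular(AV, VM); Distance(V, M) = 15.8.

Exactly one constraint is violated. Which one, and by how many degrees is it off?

Perpendicular(AV, VM) — off by 4.10°.

P = (0.00, 0.00) ✓; PA at -35.40° ✓; |PA| = 54.50 ✓; ∠PAV = 62.10° ✓; |AV| = 28.40 ✓; ∠(AV, VM) = 85.90° ✗; |VM| = 15.80 ✓.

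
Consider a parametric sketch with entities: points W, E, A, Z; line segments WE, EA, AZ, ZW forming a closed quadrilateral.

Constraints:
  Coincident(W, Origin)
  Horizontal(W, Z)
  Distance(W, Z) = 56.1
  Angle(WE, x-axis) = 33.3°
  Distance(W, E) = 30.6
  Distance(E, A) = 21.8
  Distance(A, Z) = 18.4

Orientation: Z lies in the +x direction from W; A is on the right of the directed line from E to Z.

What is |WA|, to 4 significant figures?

37.77

W is at the origin; W and Z share the same y with |WZ| = 56.1 and Z in +x, so Z = (56.1, 0). WE runs at 33.3° with |WE| = 30.6, so E = (25.58, 16.80). A is determined by |EA| = 21.8 and |AZ| = 18.4 together: it lies at the intersection of circle(E, 21.8) and circle(Z, 18.4). With |EZ| = 34.84, the foot of the radical line on EZ is 19.38 from E and the perpendicular offset is √(21.8² − 19.38²) = 9.978. Taking the right-of-EZ solution: A = (37.75, -1.287).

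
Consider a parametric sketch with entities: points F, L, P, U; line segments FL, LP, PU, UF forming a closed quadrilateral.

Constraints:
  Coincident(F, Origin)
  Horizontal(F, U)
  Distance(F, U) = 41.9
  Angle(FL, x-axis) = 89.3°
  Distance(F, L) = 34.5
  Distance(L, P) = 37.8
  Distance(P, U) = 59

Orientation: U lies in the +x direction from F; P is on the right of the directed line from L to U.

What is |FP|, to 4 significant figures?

17.12

F is at the origin; FU is horizontal with |FU| = 41.9 and U in +x, so U = (41.9, 0). FL runs at 89.3° with |FL| = 34.5, so L = (0.4215, 34.50). P is determined by |LP| = 37.8 and |PU| = 59.0 together: it lies at the intersection of circle(L, 37.8) and circle(U, 59.0). With |LU| = 53.95, the foot of the radical line on LU is 7.955 from L and the perpendicular offset is √(37.8² − 7.955²) = 36.95. Taking the right-of-LU solution: P = (-17.09, 0.9992).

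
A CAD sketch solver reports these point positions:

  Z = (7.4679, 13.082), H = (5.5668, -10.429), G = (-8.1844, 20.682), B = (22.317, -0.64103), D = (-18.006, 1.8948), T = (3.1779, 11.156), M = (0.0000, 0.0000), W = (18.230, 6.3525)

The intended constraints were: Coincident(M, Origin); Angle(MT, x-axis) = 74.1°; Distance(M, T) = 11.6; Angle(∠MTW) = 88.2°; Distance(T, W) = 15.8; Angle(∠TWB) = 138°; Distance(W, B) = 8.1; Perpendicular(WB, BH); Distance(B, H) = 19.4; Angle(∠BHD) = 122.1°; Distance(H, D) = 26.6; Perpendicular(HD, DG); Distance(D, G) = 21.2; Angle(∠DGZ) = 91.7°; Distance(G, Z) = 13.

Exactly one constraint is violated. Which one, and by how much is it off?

Distance(G, Z) = 13 — off by 4.40.

M = (0.00, 0.00) ✓; MT at 74.10° ✓; |MT| = 11.60 ✓; ∠MTW = 88.20° ✓; |TW| = 15.80 ✓; ∠TWB = 138.0° ✓; |WB| = 8.100 ✓; ∠(WB, BH) = 90.00° ✓; |BH| = 19.40 ✓; ∠BHD = 122.1° ✓; |HD| = 26.60 ✓; ∠(HD, DG) = 90.00° ✓; |DG| = 21.20 ✓; ∠DGZ = 91.70° ✓; |GZ| = 17.40 ✗.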